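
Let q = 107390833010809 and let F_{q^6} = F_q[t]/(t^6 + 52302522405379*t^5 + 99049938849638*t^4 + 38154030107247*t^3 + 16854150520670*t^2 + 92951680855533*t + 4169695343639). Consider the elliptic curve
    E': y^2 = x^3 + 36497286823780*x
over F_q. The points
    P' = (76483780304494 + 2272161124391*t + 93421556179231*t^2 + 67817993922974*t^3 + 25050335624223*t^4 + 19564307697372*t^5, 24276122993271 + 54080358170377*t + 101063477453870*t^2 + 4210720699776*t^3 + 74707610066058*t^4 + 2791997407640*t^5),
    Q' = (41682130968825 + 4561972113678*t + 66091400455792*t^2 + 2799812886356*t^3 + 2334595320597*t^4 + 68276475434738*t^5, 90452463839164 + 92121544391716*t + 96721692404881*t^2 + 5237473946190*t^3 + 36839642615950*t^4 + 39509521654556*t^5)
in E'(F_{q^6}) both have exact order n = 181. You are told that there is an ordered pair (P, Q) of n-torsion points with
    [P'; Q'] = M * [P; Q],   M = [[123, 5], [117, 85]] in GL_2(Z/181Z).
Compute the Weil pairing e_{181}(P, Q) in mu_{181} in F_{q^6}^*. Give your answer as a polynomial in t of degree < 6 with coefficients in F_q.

13051964691341 + 33378299270113*t + 95690245119708*t^2 + 72981580361296*t^3 + 103936836243723*t^4 + 5308891213168*t^5

Under M = [[123,5],[117,85]] in GL_2(Z/181), e_{181}(P',Q') = e_{181}(P,Q)^(123*85-5*117 mod 181).
Inverting 96 mod 181: 66. Thus e_{181}(P,Q) = e(P',Q')^{66}.
Build f_{181,P'} and f_{181,Q'} via the 8-bit ladder of 181=10110101_2; evaluate at shifted divisors; quotient in F_{107390833010809^6}.
e_{181}(P',Q') = 81688496256032 + 79341814495842*t + 35850192452037*t^2 + 15613114802318*t^3 + 46601487037631*t^4 + 21219035209462*t^5.
Raise to 66: e(P,Q) = 13051964691341 + 33378299270113*t + 95690245119708*t^2 + 72981580361296*t^3 + 103936836243723*t^4 + 5308891213168*t^5 in mu_{181}.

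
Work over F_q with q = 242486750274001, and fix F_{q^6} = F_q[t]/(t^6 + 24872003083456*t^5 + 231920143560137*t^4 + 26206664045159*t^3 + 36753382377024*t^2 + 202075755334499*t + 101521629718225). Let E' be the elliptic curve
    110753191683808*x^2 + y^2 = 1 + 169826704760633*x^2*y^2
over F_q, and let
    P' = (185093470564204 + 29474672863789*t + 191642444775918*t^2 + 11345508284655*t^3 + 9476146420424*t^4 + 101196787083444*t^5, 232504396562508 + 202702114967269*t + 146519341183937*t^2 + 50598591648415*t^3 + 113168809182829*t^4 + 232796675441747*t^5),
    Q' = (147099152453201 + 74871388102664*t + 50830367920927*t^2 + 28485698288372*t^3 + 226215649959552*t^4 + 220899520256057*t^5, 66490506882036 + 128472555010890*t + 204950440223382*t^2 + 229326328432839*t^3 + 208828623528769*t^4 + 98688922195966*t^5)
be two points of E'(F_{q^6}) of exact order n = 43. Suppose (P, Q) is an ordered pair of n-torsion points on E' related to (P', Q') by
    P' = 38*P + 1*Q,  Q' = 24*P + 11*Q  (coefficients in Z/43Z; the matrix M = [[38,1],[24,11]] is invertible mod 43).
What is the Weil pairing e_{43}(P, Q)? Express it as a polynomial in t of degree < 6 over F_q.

Alternating bilinearity on E[43] (values in mu_{43} in F_{242486750274001^6}) gives e(P',Q') = e(P,Q)^det(M).
Inverting 7 mod 43: 37. Thus e_{43}(P,Q) = e(P',Q')^{37}.
Map (x,y)_Ed via u=(1+y)/(1-y), v=(1+y)/((1-y)x) to Montgomery A=57255386260545,B=228944856880076; then to (a',b')=(219135987385601,234628418550904).
Build f_{43,P'} and f_{43,Q'} via the 6-bit ladder of 43=101011_2; evaluate at shifted divisors; quotient in F_{242486750274001^6}.
The quotient is 35516870746167 + 87452225840173*t + 101795628288543*t^2 + 102419443480881*t^3 + 28286285833006*t^4 + 141003235773906*t^5.
(35516870746167 + 87452225840173*t + 101795628288543*t^2 + 102419443480881*t^3 + 28286285833006*t^4 + 141003235773906*t^5)^{37} mod (242486750274001,f) = 229909743675051 + 162000793345692*t + 33126081854616*t^2 + 121180717616394*t^3 + 14066788580603*t^4 + 33473681437182*t^5.

229909743675051 + 162000793345692*t + 33126081854616*t^2 + 121180717616394*t^3 + 14066788580603*t^4 + 33473681437182*t^5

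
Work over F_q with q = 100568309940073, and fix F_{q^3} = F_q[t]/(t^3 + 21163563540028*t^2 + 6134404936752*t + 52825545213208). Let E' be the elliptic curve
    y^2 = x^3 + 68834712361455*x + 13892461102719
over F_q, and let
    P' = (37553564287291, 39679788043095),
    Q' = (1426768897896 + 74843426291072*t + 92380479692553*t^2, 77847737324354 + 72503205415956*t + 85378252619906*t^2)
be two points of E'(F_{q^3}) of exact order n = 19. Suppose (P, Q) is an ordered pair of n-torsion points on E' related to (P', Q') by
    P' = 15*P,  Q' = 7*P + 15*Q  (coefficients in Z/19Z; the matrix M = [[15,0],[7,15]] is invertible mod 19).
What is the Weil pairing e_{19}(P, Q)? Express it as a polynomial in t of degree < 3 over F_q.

Since e_{19}(P,P)=e_{19}(Q,Q)=1 and e_{19}(Q,P)=e_{19}(P,Q)^{-1}, expanding e_{19}(15*P,7*P + 15*Q) leaves e(P,Q)^det(M).
det(M) mod 19 = 16; its inverse in (Z/19)^* is 6 (check: 16*6 mod 19 = 1).
n = 19 = (10011)_2 (5 bits, wt 3); accumulate f_{19,P'}(Q'+S)/f_{19,P'}(S) along the 4-step ladder.
The quotient is 37665094041336 + 90234695259693*t + 15262331853330*t^2.
Hence e(P,Q) = 20014763480935 + 25480839294614*t + 27444222701695*t^2 in F_{100568309940073^3}^*.

20014763480935 + 25480839294614*t + 27444222701695*t^2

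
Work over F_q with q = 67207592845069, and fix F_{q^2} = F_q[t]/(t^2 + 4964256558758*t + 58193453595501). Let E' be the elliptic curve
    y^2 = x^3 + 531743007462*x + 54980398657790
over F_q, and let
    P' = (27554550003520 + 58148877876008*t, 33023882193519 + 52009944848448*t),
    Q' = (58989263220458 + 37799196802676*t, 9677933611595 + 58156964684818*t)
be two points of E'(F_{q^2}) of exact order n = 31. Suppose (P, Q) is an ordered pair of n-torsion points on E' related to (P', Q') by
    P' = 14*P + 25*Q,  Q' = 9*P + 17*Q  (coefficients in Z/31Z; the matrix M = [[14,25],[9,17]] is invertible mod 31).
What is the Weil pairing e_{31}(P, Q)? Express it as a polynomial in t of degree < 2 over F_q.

26189412711845 + 4671855246974*t

Alternating bilinearity on E[31] (values in mu_{31} in F_{67207592845069^2}) gives e(P',Q') = e(P,Q)^det(M).
So e_{31}(P,Q) = e_{31}(P',Q')^{12}, since 13*12 = 1 mod 31.
Double-and-add over 11111: 5-1 doublings, 5-1 additions; each step l_{T,T}/v_{2T} or l_{T,P'}/v at Q'+S for random S.
e_{31}(P',Q') = 40571487156957 + 26369603645023*t.
Finally e_{31}(P,Q) = 26189412711845 + 4671855246974*t.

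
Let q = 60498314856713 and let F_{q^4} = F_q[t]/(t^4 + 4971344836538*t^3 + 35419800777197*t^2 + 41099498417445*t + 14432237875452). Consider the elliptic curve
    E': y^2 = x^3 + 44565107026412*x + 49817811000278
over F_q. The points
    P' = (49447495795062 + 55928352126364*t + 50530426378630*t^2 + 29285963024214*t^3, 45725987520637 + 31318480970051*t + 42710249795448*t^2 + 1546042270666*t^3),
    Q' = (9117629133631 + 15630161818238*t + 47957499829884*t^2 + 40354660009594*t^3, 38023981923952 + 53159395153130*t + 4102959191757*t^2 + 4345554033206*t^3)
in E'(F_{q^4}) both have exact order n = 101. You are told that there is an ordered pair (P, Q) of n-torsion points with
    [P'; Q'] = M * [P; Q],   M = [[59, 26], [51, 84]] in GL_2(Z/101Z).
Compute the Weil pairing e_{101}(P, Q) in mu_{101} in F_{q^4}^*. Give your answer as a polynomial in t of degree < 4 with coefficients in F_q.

31160604954651 + 56195702252148*t + 23923025726051*t^2 + 13158747495363*t^3

Under M = [[59,26],[51,84]] in GL_2(Z/101), e_{101}(P',Q') = e_{101}(P,Q)^(59*84-26*51 mod 101).
Hence e(P,Q) = e(P',Q')^{84} where 84 = 95^{-1} mod 101.
Build f_{101,P'} and f_{101,Q'} via the 7-bit ladder of 101=1100101_2; evaluate at shifted divisors; quotient in F_{60498314856713^4}.
The quotient is 6057808452513 + 44307149971119*t + 47484843196728*t^2 + 10867368406490*t^3.
Hence e(P,Q) = 31160604954651 + 56195702252148*t + 23923025726051*t^2 + 13158747495363*t^3 in F_{60498314856713^4}^*.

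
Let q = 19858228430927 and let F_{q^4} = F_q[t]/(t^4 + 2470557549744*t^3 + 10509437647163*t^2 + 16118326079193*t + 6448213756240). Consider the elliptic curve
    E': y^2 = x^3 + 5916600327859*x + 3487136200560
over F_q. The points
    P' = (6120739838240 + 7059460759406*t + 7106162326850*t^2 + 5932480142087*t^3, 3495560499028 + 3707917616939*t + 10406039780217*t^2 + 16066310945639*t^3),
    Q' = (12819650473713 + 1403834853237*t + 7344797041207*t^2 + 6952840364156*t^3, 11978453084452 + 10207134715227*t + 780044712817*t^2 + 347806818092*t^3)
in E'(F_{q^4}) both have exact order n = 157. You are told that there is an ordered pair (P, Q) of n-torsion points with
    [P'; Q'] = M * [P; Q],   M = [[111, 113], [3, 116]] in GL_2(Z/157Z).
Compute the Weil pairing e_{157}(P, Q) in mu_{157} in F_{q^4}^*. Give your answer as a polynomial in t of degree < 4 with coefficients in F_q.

Under M = [[111,113],[3,116]] in GL_2(Z/157), e_{157}(P',Q') = e_{157}(P,Q)^(111*116-113*3 mod 157).
So e_{157}(P,Q) = e_{157}(P',Q')^{116}, since 134*116 = 1 mod 157.
Double-and-add over 10011101: 8-1 doublings, 5-1 additions; each step l_{T,T}/v_{2T} or l_{T,P'}/v at Q'+S for random S.
So e_{157}(P',Q') = 199926112142 + 13631865157571*t + 8199269437310*t^2 + 3588664262310*t^3.
e_{157}(P,Q) = (199926112142 + 13631865157571*t + 8199269437310*t^2 + 3588664262310*t^3)^{116} = 17355865269646 + 14605933949422*t + 17791669491222*t^2 + 13903046763239*t^3.

17355865269646 + 14605933949422*t + 17791669491222*t^2 + 13903046763239*t^3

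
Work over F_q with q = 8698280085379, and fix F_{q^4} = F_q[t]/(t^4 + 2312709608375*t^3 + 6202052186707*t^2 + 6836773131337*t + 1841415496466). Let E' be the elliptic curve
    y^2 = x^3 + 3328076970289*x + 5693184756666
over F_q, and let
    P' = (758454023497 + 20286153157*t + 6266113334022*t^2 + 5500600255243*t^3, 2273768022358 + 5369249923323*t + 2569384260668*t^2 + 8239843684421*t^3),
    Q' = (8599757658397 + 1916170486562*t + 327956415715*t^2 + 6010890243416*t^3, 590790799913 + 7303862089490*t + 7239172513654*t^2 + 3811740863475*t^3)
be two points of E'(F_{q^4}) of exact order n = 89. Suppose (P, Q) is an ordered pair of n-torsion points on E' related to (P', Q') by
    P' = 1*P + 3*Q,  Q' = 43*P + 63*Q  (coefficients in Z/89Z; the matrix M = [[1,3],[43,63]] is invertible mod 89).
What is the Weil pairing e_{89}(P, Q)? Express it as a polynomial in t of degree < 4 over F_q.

e_{89}(aP+bQ,cP+dQ) = e_{89}(P,Q)^(ad-bc); with (a,b,c,d)=(1,3,43,63) this gives the det-89 law.
Hence e(P,Q) = e(P',Q')^{31} where 31 = 23^{-1} mod 89.
Miller loop for e_{89} over F_{8698280085379^4}: bits of 89 = 1011001; 6 double steps + 3 add steps, l/v at each.
So e_{89}(P',Q') = 7507715197209 + 2292405290656*t + 176353660554*t^2 + 8600119258721*t^3.
Hence e(P,Q) = 2581846120211 + 7743437816362*t + 3391898900919*t^2 + 6919158540014*t^3 in F_{8698280085379^4}^*.

2581846120211 + 7743437816362*t + 3391898900919*t^2 + 6919158540014*t^3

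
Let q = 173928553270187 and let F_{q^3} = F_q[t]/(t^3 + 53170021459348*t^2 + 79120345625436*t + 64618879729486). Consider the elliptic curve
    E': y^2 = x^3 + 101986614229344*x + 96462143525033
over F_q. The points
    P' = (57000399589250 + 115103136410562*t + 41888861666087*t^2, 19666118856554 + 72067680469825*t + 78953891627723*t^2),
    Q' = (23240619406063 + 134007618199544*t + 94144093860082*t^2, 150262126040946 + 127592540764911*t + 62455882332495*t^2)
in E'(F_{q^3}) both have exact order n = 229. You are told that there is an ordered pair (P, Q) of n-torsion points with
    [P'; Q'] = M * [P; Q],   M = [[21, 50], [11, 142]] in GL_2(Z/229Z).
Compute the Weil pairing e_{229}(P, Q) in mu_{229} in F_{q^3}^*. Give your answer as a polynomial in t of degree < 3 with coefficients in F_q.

134193060181485 + 123994608832800*t + 4692588884902*t^2

Under M = [[21,50],[11,142]] in GL_2(Z/229), e_{229}(P',Q') = e_{229}(P,Q)^(21*142-50*11 mod 229).
So e_{229}(P,Q) = e_{229}(P',Q')^{50}, since 142*50 = 1 mod 229.
Run Miller on y^2=x^3+101986614229344*x+96462143525033 over F_{173928553270187}: ladder 11100101 (8 bits); e = f_P(D_Q)/f_Q(D_P).
e_{229}(P',Q') = 101639095975759 + 57121673248489*t + 34765487370645*t^2.
(101639095975759 + 57121673248489*t + 34765487370645*t^2)^{50} mod (173928553270187,f) = 134193060181485 + 123994608832800*t + 4692588884902*t^2.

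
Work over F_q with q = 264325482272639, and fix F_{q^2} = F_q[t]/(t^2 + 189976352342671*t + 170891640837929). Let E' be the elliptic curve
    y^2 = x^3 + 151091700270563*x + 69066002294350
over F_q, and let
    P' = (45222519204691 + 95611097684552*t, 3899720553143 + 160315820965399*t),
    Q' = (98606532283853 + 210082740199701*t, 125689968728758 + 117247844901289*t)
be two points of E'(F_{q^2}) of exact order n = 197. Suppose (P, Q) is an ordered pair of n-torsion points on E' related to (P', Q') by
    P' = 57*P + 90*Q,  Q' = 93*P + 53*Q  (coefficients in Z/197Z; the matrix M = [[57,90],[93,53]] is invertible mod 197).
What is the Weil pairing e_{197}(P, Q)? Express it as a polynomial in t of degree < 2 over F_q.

186856540317507 + 161782183794857*t

Alternating bilinearity on E[197] (values in mu_{197} in F_{264325482272639^2}) gives e(P',Q') = e(P,Q)^det(M).
57*53 - 90*93 = -5349; reduced mod 197: det = 167, inverse 151.
Double-and-add over 11000101: 8-1 doublings, 4-1 additions; each step l_{T,T}/v_{2T} or l_{T,P'}/v at Q'+S for random S.
Miller gives e_{197}(P',Q') = 15806619530323 + 118065318891929*t in F_{264325482272639^2}.
Finally e_{197}(P,Q) = 186856540317507 + 161782183794857*t.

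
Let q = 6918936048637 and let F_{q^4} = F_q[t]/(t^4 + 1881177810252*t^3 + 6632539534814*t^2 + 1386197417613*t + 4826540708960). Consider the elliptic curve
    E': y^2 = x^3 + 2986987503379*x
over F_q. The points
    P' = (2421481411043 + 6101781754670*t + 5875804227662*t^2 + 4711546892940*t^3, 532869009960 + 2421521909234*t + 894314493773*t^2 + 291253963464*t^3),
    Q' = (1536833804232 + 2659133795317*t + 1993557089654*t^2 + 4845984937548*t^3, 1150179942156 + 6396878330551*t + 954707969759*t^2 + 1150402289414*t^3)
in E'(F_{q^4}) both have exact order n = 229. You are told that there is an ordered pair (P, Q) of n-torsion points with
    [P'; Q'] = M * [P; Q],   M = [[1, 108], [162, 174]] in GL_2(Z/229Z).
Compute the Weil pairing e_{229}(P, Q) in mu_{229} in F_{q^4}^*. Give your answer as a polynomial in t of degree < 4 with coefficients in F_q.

Alternating bilinearity on E[229] (values in mu_{229} in F_{6918936048637^4}) gives e(P',Q') = e(P,Q)^det(M).
1*174 - 108*162 = -17322; reduced mod 229: det = 82, inverse 81.
n = 229 = (11100101)_2 (8 bits, wt 5); accumulate f_{229,P'}(Q'+S)/f_{229,P'}(S) along the 7-step ladder.
Result: e(P',Q') = 1803465094062 + 6350942372894*t + 4373907292226*t^2 + 223834686924*t^3.
(1803465094062 + 6350942372894*t + 4373907292226*t^2 + 223834686924*t^3)^{81} mod (6918936048637,f) = 5586034168770 + 4710057832191*t + 5566139914873*t^2 + 4550006014622*t^3.

5586034168770 + 4710057832191*t + 5566139914873*t^2 + 4550006014622*t^3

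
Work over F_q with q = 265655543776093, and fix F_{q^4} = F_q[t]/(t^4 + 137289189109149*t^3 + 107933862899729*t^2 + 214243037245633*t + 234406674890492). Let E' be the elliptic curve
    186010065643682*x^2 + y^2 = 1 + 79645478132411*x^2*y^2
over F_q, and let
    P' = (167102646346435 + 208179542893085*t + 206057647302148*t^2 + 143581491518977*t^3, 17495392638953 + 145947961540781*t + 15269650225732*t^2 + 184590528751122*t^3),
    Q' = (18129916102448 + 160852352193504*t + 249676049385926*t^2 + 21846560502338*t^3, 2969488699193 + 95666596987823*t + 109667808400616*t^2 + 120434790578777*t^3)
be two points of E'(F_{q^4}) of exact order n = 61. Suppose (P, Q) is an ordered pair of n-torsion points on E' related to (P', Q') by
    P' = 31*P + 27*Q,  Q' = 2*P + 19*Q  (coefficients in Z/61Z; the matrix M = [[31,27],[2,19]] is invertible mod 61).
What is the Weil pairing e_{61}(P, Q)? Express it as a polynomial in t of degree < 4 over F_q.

Since e_{61}(P,P)=e_{61}(Q,Q)=1 and e_{61}(Q,P)=e_{61}(P,Q)^{-1}, expanding e_{61}(31*P + 27*Q,2*P + 19*Q) leaves e(P,Q)^det(M).
det(M) mod 61 = 47; its inverse in (Z/61)^* is 13 (check: 47*13 mod 61 = 1).
Map (x,y)_Ed via u=(1+y)/(1-y), v=(1+y)/((1-y)x) to Montgomery A=0,B=202601070598008; then to (a',b')=(14528741728263,0).
Miller loop for e_{61} over F_{265655543776093^4}: bits of 61 = 111101; 5 double steps + 4 add steps, l/v at each.
e_{61}(P',Q') = 6104403398409 + 180025999324818*t + 178127626090065*t^2 + 148833527532306*t^3.
Thus e_{61}(P,Q) = 132268881240824 + 185766050362827*t + 234177277286953*t^2 + 42769684045659*t^3.

132268881240824 + 185766050362827*t + 234177277286953*t^2 + 42769684045659*t^3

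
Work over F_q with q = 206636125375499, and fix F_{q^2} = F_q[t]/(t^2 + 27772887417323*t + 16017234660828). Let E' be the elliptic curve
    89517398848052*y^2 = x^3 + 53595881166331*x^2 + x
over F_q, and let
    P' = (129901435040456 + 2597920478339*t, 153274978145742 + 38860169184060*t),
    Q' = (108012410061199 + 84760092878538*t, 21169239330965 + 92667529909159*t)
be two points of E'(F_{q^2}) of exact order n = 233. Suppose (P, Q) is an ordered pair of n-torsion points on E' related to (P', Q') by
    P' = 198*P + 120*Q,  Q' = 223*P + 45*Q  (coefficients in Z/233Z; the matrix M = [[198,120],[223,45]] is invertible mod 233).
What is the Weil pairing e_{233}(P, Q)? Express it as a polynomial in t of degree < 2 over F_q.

Since e_{233}(P,P)=e_{233}(Q,Q)=1 and e_{233}(Q,P)=e_{233}(P,Q)^{-1}, expanding e_{233}(198*P + 120*Q,223*P + 45*Q) leaves e(P,Q)^det(M).
det(M) mod 233 = 91; its inverse in (Z/233)^* is 169 (check: 91*169 mod 233 = 1).
(x,y)|->(94132183869023x+108358000816341,94132183869023y) sends E' to y^2=x^3+74577497307435*x+89874427501468.
Build f_{233,P'} and f_{233,Q'} via the 8-bit ladder of 233=11101001_2; evaluate at shifted divisors; quotient in F_{206636125375499^2}.
The quotient is 27469590285102 + 34491837434277*t.
(27469590285102 + 34491837434277*t)^{169} mod (206636125375499,f) = 202003866174987 + 137949970325324*t.

202003866174987 + 137949970325324*t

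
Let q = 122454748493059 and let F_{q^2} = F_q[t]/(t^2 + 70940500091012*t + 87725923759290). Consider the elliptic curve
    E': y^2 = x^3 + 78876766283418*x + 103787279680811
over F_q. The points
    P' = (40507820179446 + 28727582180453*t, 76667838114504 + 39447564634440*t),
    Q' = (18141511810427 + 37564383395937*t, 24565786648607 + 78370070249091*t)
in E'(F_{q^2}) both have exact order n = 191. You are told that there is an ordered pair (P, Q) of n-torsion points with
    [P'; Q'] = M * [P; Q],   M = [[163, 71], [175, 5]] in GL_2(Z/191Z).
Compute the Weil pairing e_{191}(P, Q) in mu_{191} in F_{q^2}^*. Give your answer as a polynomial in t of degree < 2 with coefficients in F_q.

e_{191}(aP+bQ,cP+dQ) = e_{191}(P,Q)^(ad-bc); with (a,b,c,d)=(163,71,175,5) this gives the det-191 law.
det M = 163*5 - 71*175 = -11610 = 41 (mod 191); 41^{-1} = 14 (mod 191).
Double-and-add over 10111111: 8-1 doublings, 7-1 additions; each step l_{T,T}/v_{2T} or l_{T,P'}/v at Q'+S for random S.
Result: e(P',Q') = 10023205589496 + 87605798362173*t.
(10023205589496 + 87605798362173*t)^{14} mod (122454748493059,f) = 7025653699510 + 89178197755297*t.

7025653699510 + 89178197755297*t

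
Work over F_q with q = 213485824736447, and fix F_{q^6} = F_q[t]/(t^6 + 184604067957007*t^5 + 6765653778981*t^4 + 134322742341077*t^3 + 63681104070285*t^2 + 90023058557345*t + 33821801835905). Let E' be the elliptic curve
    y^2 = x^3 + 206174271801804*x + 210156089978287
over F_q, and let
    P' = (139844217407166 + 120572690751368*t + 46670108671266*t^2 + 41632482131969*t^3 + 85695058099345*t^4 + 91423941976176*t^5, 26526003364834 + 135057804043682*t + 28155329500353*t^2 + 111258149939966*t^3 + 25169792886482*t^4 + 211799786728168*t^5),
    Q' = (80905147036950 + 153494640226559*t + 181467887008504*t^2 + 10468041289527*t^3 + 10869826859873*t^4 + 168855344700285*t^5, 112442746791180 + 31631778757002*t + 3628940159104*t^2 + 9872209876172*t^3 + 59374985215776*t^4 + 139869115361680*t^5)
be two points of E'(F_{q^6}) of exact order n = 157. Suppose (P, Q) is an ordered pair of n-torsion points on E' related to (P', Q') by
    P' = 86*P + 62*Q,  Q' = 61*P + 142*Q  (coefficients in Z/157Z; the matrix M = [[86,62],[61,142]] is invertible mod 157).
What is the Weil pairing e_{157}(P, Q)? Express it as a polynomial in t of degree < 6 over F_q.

Since e_{157}(P,P)=e_{157}(Q,Q)=1 and e_{157}(Q,P)=e_{157}(P,Q)^{-1}, expanding e_{157}(86*P + 62*Q,61*P + 142*Q) leaves e(P,Q)^det(M).
det M = 86*142 - 62*61 = 8430 = 109 (mod 157); 109^{-1} = 121 (mod 157).
8-bit Miller (10011101) on E'/F_{213485824736447} with a'=206174271801804, b'=210156089978287: accumulate tangent/chord ratios at Q'+S and P'+S'.
The quotient is 29834049206167 + 168795160288402*t + 38284455975218*t^2 + 5623821807260*t^3 + 144459736926451*t^4 + 164491041972214*t^5.
Raise to 121: e(P,Q) = 95185757065392 + 186705145532213*t + 40665151236540*t^2 + 200107124605851*t^3 + 161486821072158*t^4 + 164740314030133*t^5 in mu_{157}.

95185757065392 + 186705145532213*t + 40665151236540*t^2 + 200107124605851*t^3 + 161486821072158*t^4 + 164740314030133*t^5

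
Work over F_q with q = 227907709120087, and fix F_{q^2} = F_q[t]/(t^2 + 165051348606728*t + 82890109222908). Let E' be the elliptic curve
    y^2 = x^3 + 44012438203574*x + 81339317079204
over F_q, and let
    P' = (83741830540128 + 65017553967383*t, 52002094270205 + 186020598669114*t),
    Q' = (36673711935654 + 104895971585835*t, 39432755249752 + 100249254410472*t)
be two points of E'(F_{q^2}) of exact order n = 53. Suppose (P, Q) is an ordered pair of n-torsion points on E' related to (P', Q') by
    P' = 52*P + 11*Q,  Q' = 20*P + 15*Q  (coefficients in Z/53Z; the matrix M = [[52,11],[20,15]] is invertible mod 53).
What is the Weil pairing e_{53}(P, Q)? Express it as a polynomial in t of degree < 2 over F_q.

Since e_{53}(P,P)=e_{53}(Q,Q)=1 and e_{53}(Q,P)=e_{53}(P,Q)^{-1}, expanding e_{53}(52*P + 11*Q,20*P + 15*Q) leaves e(P,Q)^det(M).
det(M) mod 53 = 30; its inverse in (Z/53)^* is 23 (check: 30*23 mod 53 = 1).
n = 53 = (110101)_2 (6 bits, wt 4); accumulate f_{53,P'}(Q'+S)/f_{53,P'}(S) along the 5-step ladder.
Result: e(P',Q') = 160135583130688 + 158248778386903*t.
(160135583130688 + 158248778386903*t)^{23} mod (227907709120087,f) = 105213845957894 + 72425508637980*t.

105213845957894 + 72425508637980*t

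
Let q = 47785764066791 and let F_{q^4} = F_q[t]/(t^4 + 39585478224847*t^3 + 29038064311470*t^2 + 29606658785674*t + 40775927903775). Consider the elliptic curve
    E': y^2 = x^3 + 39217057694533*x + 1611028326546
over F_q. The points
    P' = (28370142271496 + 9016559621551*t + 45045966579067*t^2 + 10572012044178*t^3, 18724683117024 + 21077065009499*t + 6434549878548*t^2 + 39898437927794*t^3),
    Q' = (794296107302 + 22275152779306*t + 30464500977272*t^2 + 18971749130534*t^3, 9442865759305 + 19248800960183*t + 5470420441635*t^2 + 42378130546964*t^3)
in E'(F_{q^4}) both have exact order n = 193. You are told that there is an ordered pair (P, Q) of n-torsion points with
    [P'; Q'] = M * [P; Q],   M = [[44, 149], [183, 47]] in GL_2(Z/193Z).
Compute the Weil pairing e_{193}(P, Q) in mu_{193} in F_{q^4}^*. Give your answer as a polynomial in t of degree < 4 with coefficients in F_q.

e_{193}(aP+bQ,cP+dQ) = e_{193}(P,Q)^(ad-bc); with (a,b,c,d)=(44,149,183,47) this gives the det-193 law.
det M = 44*47 - 149*183 = -25199 = 84 (mod 193); 84^{-1} = 108 (mod 193).
Build f_{193,P'} and f_{193,Q'} via the 8-bit ladder of 193=11000001_2; evaluate at shifted divisors; quotient in F_{47785764066791^4}.
f_P(D_Q)/f_Q(D_P) = 46534763311505 + 44298814962986*t + 21525048575399*t^2 + 4591517794474*t^3.
Thus e_{193}(P,Q) = 2997977110994 + 23741359063845*t + 19644878565809*t^2 + 15314735201116*t^3.

2997977110994 + 23741359063845*t + 19644878565809*t^2 + 15314735201116*t^3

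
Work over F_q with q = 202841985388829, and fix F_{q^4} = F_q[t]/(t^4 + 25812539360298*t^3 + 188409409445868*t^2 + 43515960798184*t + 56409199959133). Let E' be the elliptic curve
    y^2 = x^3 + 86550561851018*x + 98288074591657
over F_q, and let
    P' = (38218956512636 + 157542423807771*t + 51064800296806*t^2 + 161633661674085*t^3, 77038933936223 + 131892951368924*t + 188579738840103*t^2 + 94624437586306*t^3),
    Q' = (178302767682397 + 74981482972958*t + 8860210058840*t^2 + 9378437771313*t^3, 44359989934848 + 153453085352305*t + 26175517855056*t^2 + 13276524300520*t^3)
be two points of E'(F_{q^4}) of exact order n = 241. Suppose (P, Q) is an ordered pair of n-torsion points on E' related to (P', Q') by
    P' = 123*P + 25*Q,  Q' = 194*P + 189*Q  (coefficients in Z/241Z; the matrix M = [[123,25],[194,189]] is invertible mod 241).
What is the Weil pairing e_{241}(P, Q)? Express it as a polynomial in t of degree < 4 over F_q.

Alternating bilinearity on E[241] (values in mu_{241} in F_{202841985388829^4}) gives e(P',Q') = e(P,Q)^det(M).
So e_{241}(P,Q) = e_{241}(P',Q')^{122}, since 81*122 = 1 mod 241.
Build f_{241,P'} and f_{241,Q'} via the 8-bit ladder of 241=11110001_2; evaluate at shifted divisors; quotient in F_{202841985388829^4}.
Miller gives e_{241}(P',Q') = 122139476396100 + 21215479936502*t + 18571276480790*t^2 + 67015633030004*t^3 in F_{202841985388829^4}.
e_{241}(P,Q) = (122139476396100 + 21215479936502*t + 18571276480790*t^2 + 67015633030004*t^3)^{122} = 98284329542951 + 202408054008796*t + 182415411605023*t^2 + 65821542629041*t^3.

98284329542951 + 202408054008796*t + 182415411605023*t^2 + 65821542629041*t^3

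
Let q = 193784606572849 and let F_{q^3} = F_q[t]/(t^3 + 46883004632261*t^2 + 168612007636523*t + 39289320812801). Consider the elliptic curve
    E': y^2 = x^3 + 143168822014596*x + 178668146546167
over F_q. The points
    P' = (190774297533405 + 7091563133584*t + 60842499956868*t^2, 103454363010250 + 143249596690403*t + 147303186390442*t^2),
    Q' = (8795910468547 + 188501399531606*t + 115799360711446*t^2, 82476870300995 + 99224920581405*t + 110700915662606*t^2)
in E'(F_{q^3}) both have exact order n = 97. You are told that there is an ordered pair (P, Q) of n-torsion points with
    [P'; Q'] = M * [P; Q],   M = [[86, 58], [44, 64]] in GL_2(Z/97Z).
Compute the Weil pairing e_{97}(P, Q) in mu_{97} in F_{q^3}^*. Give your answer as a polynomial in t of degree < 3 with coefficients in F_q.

Alternating bilinearity on E[97] (values in mu_{97} in F_{193784606572849^3}) gives e(P',Q') = e(P,Q)^det(M).
det M = 86*64 - 58*44 = 2952 = 42 (mod 97); 42^{-1} = 67 (mod 97).
Double-and-add over 1100001: 7-1 doublings, 3-1 additions; each step l_{T,T}/v_{2T} or l_{T,P'}/v at Q'+S for random S.
So e_{97}(P',Q') = 2156820579928 + 184346452523808*t + 77969606942001*t^2.
Raise to 67: e(P,Q) = 19945268092195 + 84914107367426*t + 126436865995947*t^2 in mu_{97}.

19945268092195 + 84914107367426*t + 126436865995947*t^2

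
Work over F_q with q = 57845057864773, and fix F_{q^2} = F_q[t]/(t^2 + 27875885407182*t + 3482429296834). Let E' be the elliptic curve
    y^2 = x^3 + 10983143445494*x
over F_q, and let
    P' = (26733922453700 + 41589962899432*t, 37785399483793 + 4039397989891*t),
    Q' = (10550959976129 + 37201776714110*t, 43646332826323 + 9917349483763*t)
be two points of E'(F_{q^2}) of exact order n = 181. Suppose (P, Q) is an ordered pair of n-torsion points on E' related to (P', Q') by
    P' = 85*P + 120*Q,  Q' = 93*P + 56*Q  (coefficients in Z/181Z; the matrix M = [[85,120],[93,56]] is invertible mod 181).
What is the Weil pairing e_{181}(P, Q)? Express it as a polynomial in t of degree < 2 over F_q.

Under M = [[85,120],[93,56]] in GL_2(Z/181), e_{181}(P',Q') = e_{181}(P,Q)^(85*56-120*93 mod 181).
det M = 85*56 - 120*93 = -6400 = 116 (mod 181); 116^{-1} = 142 (mod 181).
Double-and-add over 10110101: 8-1 doublings, 5-1 additions; each step l_{T,T}/v_{2T} or l_{T,P'}/v at Q'+S for random S.
e_{181}(P',Q') = 36464563190889 + 53625138751842*t.
Raise to 142: e(P,Q) = 56589747732467 + 55094994389674*t in mu_{181}.

56589747732467 + 55094994389674*t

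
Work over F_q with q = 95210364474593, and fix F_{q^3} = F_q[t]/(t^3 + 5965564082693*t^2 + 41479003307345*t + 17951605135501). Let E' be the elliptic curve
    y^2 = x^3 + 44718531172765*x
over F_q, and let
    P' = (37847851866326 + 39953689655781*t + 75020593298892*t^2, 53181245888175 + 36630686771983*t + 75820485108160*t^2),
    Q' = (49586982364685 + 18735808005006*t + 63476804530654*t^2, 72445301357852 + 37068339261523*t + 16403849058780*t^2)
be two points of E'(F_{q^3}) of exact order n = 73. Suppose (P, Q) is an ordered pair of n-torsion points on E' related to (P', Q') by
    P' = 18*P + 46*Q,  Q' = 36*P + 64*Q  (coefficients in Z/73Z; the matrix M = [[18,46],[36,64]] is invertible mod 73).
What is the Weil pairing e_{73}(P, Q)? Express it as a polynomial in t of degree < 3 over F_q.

Since e_{73}(P,P)=e_{73}(Q,Q)=1 and e_{73}(Q,P)=e_{73}(P,Q)^{-1}, expanding e_{73}(18*P + 46*Q,36*P + 64*Q) leaves e(P,Q)^det(M).
det(M) mod 73 = 7; its inverse in (Z/73)^* is 21 (check: 7*21 mod 73 = 1).
Double-and-add over 1001001: 7-1 doublings, 3-1 additions; each step l_{T,T}/v_{2T} or l_{T,P'}/v at Q'+S for random S.
e_{73}(P',Q') = 87526493915879 + 88862485011845*t + 93253868443952*t^2.
Finally e_{73}(P,Q) = 5921485272002 + 7438710264742*t + 34954692192166*t^2.

5921485272002 + 7438710264742*t + 34954692192166*t^2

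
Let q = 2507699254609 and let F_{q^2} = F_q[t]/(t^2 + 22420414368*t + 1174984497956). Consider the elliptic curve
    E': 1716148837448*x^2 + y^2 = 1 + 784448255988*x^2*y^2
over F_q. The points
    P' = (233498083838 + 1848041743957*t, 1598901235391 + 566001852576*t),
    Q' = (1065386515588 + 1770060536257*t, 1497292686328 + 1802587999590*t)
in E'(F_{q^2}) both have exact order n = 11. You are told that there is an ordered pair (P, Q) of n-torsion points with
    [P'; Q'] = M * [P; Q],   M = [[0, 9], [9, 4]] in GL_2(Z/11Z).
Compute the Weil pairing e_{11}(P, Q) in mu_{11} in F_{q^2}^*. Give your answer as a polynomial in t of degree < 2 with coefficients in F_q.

1440756541661 + 1626316094468*t

e_{11}(aP+bQ,cP+dQ) = e_{11}(P,Q)^(ad-bc); with (a,b,c,d)=(0,9,9,4) this gives the det-11 law.
det(M) mod 11 = 7; its inverse in (Z/11)^* is 8 (check: 7*8 mod 11 = 1).
Edwards a_E,d_E -> Montgomery A=273606893033,B=2083157019310 -> Weierstrass 968067932327,2327477372513 via alpha=2088565685312,beta=232925145365.
Double-and-add over 1011: 4-1 doublings, 3-1 additions; each step l_{T,T}/v_{2T} or l_{T,P'}/v at Q'+S for random S.
e_{11}(P',Q') = 475331591721 + 1514381667566*t.
Thus e_{11}(P,Q) = 1440756541661 + 1626316094468*t.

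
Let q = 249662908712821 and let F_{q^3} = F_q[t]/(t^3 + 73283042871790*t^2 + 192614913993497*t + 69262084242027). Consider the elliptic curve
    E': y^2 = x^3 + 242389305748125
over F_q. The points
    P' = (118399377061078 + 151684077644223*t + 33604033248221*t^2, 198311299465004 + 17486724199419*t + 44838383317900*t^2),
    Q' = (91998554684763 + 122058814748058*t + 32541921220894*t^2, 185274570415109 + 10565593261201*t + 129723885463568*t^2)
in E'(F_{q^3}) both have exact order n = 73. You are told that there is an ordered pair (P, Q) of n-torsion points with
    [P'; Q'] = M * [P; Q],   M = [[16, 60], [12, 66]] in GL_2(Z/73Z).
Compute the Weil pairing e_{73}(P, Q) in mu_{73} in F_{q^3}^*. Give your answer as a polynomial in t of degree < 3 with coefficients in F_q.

The 73-Weil pairing on E[73] over F_{249662908712821} is alternating-bilinear: e_{73}(P',Q') = e_{73}(P,Q)^det(M).
So e_{73}(P,Q) = e_{73}(P',Q')^{5}, since 44*5 = 1 mod 73.
7-bit Miller (1001001) on E'/F_{249662908712821} with a'=0, b'=242389305748125: accumulate tangent/chord ratios at Q'+S and P'+S'.
Miller gives e_{73}(P',Q') = 242369817839307 + 29444472208617*t + 14730169804251*t^2 in F_{249662908712821^3}.
Thus e_{73}(P,Q) = 139021323774931 + 88763897016285*t + 103970035894293*t^2.

139021323774931 + 88763897016285*t + 103970035894293*t^2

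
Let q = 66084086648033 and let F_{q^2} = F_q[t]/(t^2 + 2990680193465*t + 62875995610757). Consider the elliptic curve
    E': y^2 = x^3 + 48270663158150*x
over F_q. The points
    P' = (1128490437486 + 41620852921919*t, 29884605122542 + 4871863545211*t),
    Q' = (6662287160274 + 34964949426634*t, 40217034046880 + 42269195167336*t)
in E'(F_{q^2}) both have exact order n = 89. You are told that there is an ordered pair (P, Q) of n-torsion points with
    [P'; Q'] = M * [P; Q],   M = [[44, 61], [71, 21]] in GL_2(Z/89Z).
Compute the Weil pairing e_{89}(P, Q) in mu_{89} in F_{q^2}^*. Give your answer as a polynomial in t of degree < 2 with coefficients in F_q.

e_{89} is bilinear + alternating on E[89], so e_{89}(44*P + 61*Q, 71*P + 21*Q) = e_{89}(P,Q)^(44*21-61*71).
det M = 44*21 - 61*71 = -3407 = 64 (mod 89); 64^{-1} = 32 (mod 89).
Build f_{89,P'} and f_{89,Q'} via the 7-bit ladder of 89=1011001_2; evaluate at shifted divisors; quotient in F_{66084086648033^2}.
f_P(D_Q)/f_Q(D_P) = 63669212900221 + 29874860425779*t.
Raise to 32: e(P,Q) = 59860710538718 + 19970859281971*t in mu_{89}.

59860710538718 + 19970859281971*t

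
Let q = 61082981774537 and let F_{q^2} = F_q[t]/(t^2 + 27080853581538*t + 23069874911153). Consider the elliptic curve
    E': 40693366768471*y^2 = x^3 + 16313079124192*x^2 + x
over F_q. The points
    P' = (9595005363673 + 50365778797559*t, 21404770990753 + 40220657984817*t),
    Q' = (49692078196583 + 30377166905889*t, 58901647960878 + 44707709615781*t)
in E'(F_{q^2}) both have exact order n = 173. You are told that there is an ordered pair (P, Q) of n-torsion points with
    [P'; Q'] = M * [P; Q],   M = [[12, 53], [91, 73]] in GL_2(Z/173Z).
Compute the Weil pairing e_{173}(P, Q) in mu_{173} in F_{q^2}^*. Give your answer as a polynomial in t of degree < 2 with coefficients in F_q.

Alternating bilinearity on E[173] (values in mu_{173} in F_{61082981774537^2}) gives e(P',Q') = e(P,Q)^det(M).
So e_{173}(P,Q) = e_{173}(P',Q')^{146}, since 32*146 = 1 mod 173.
Undo Montgomery via alpha=19586364812103, beta=13875952407210: (a',b')=(32785559840817,0) over F_{61082981774537}.
Run Miller on y^2=x^3+32785559840817*x over F_{61082981774537}: ladder 10101101 (8 bits); e = f_P(D_Q)/f_Q(D_P).
The quotient is 33598931865153 + 38163406721456*t.
Raise to 146: e(P,Q) = 6492568855365 + 60961374941598*t in mu_{173}.

6492568855365 + 60961374941598*t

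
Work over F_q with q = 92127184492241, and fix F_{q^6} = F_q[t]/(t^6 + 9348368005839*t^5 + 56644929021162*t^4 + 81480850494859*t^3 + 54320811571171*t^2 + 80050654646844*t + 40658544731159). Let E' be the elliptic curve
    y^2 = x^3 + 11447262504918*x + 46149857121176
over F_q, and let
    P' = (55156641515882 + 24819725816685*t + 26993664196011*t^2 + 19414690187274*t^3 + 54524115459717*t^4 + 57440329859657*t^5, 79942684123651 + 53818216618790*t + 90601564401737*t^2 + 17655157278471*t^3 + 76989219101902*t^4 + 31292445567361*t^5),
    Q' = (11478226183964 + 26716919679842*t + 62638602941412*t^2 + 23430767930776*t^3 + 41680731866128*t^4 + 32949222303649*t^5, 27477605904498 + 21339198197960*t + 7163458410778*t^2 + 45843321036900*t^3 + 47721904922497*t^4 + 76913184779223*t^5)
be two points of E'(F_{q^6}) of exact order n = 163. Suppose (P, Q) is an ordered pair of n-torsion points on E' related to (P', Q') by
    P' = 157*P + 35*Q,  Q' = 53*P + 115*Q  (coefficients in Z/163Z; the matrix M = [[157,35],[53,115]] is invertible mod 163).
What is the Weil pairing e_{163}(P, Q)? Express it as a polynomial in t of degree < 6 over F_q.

e_{163} is bilinear + alternating on E[163], so e_{163}(157*P + 35*Q, 53*P + 115*Q) = e_{163}(P,Q)^(157*115-35*53).
det(M) mod 163 = 63; its inverse in (Z/163)^* is 44 (check: 63*44 mod 163 = 1).
n = 163 = (10100011)_2 (8 bits, wt 4); accumulate f_{163,P'}(Q'+S)/f_{163,P'}(S) along the 7-step ladder.
The quotient is 4266773033749 + 54689278565322*t + 26089020317632*t^2 + 38436568950184*t^3 + 79332346966857*t^4 + 35072823506996*t^5.
Thus e_{163}(P,Q) = 39671246319337 + 72498693849941*t + 75899464330946*t^2 + 68003801526544*t^3 + 67496237655079*t^4 + 55841656478863*t^5.

39671246319337 + 72498693849941*t + 75899464330946*t^2 + 68003801526544*t^3 + 67496237655079*t^4 + 55841656478863*t^5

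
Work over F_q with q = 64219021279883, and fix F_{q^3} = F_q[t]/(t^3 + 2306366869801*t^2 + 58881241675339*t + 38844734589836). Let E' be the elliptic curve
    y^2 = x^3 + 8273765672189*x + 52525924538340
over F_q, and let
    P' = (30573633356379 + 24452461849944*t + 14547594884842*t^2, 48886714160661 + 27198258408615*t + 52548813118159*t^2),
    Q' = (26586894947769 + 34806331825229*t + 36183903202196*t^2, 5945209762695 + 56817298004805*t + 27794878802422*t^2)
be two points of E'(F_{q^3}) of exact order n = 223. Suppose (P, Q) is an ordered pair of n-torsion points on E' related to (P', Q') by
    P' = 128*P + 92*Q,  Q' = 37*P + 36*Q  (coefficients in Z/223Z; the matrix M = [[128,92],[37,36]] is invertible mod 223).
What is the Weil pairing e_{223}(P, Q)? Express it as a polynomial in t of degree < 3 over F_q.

61194558627838 + 19635140329858*t + 7454293812858*t^2

e_{223} is bilinear + alternating on E[223], so e_{223}(128*P + 92*Q, 37*P + 36*Q) = e_{223}(P,Q)^(128*36-92*37).
128*36 - 92*37 = 1204; reduced mod 223: det = 89, inverse 218.
Miller loop for e_{223} over F_{64219021279883^3}: bits of 223 = 11011111; 7 double steps + 6 add steps, l/v at each.
Miller gives e_{223}(P',Q') = 21676419196357 + 21695311874339*t + 45934905501431*t^2 in F_{64219021279883^3}.
Finally e_{223}(P,Q) = 61194558627838 + 19635140329858*t + 7454293812858*t^2.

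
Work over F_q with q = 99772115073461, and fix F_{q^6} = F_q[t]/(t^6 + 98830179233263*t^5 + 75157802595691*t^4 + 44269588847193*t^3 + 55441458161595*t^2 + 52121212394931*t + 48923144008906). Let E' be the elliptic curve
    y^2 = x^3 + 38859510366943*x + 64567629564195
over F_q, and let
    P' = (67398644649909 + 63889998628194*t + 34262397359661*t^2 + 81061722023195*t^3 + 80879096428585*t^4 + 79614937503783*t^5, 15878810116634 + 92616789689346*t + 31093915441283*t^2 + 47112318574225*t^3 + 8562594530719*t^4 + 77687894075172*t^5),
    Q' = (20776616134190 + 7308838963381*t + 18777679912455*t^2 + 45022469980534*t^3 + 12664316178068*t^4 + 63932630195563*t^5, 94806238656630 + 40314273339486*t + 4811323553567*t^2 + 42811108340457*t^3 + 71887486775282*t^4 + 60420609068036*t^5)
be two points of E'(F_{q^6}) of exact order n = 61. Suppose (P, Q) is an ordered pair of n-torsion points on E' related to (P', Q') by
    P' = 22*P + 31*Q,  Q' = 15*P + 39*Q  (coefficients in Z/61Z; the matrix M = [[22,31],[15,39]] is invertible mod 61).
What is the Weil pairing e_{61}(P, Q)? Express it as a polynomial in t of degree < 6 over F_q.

31293274223009 + 82293148943596*t + 23412217054562*t^2 + 43932814464752*t^3 + 85291518233181*t^4 + 59344951576707*t^5

Under M = [[22,31],[15,39]] in GL_2(Z/61), e_{61}(P',Q') = e_{61}(P,Q)^(22*39-31*15 mod 61).
So e_{61}(P,Q) = e_{61}(P',Q')^{52}, since 27*52 = 1 mod 61.
6-bit Miller (111101) on E'/F_{99772115073461} with a'=38859510366943, b'=64567629564195: accumulate tangent/chord ratios at Q'+S and P'+S'.
e_{61}(P',Q') = 62545105957950 + 12815563186237*t + 72486402392485*t^2 + 37553552392873*t^3 + 25529001794587*t^4 + 35332864561492*t^5.
(62545105957950 + 12815563186237*t + 72486402392485*t^2 + 37553552392873*t^3 + 25529001794587*t^4 + 35332864561492*t^5)^{52} mod (99772115073461,f) = 31293274223009 + 82293148943596*t + 23412217054562*t^2 + 43932814464752*t^3 + 85291518233181*t^4 + 59344951576707*t^5.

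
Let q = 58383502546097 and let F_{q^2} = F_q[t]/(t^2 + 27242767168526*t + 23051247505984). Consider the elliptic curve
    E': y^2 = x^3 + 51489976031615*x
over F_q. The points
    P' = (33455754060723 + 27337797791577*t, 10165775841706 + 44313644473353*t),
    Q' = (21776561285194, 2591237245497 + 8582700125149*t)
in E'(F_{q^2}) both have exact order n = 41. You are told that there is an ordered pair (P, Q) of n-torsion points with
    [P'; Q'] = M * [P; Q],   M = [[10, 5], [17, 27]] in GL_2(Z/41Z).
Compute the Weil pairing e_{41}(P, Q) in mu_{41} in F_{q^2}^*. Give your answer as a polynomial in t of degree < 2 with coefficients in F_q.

27236529739825 + 2832303779621*t

e_{41} is bilinear + alternating on E[41], so e_{41}(10*P + 5*Q, 17*P + 27*Q) = e_{41}(P,Q)^(10*27-5*17).
Inverting 21 mod 41: 2. Thus e_{41}(P,Q) = e(P',Q')^{2}.
Run Miller on y^2=x^3+51489976031615*x over F_{58383502546097}: ladder 101001 (6 bits); e = f_P(D_Q)/f_Q(D_P).
So e_{41}(P',Q') = 57612113205686 + 57233523506235*t.
Hence e(P,Q) = 27236529739825 + 2832303779621*t in F_{58383502546097^2}^*.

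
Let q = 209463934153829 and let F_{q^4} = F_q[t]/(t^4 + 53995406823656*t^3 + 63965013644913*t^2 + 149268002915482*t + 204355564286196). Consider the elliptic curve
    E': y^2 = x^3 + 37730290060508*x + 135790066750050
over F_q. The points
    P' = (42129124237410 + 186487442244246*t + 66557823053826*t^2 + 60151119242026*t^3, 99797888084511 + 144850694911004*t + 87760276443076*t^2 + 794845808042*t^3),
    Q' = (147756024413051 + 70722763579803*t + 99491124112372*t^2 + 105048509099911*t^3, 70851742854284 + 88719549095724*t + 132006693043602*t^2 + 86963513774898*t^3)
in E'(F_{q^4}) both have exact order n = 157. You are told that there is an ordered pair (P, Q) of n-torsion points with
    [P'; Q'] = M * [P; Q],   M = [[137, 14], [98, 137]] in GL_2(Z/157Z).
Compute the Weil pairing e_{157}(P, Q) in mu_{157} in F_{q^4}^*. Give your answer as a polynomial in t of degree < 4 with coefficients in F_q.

The 157-Weil pairing on E[157] over F_{209463934153829} is alternating-bilinear: e_{157}(P',Q') = e_{157}(P,Q)^det(M).
Hence e(P,Q) = e(P',Q')^{68} where 68 = 127^{-1} mod 157.
Build f_{157,P'} and f_{157,Q'} via the 8-bit ladder of 157=10011101_2; evaluate at shifted divisors; quotient in F_{209463934153829^4}.
e_{157}(P',Q') = 44112368387622 + 203346624705879*t + 835082452674*t^2 + 147311203034867*t^3.
e_{157}(P,Q) = (44112368387622 + 203346624705879*t + 835082452674*t^2 + 147311203034867*t^3)^{68} = 121525829742945 + 91356688313342*t + 88257602827479*t^2 + 44581863942582*t^3.

121525829742945 + 91356688313342*t + 88257602827479*t^2 + 44581863942582*t^3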